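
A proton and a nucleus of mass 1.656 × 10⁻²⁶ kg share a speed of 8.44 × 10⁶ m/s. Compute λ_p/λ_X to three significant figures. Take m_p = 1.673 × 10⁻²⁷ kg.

λ_p/λ_X = 9.90

At fixed v, p = mv so λ = h/(mv) ∝ 1/m.
λ_p/λ_X = m_X/m_p = 1.656 × 10⁻²⁶/1.673 × 10⁻²⁷ = 9.90.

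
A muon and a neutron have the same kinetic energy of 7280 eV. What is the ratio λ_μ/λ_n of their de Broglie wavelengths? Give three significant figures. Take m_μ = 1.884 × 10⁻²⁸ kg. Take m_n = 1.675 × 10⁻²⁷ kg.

At fixed KE, p = √(2mKE) so λ = h/p ∝ 1/√m.
λ_μ/λ_n = √(m_n/m_μ) = √(1.675 × 10⁻²⁷/1.884 × 10⁻²⁸) = √(8.891) = 2.98.

λ_μ/λ_n = 2.98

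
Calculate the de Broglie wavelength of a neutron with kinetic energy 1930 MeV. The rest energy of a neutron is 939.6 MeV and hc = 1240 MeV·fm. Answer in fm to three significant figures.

Total energy E = KE + m₀c² = 1930 + 939.6 = 2869.6 MeV.
(pc)² = E² − (m₀c²)² = (2869.6)² − (939.6)² = 7.352 × 10⁶ MeV², so pc = 2711 MeV.
λ = hc/(pc) = 1240 MeV·fm / 2711 MeV = 0.457 fm.

λ = 0.457 fm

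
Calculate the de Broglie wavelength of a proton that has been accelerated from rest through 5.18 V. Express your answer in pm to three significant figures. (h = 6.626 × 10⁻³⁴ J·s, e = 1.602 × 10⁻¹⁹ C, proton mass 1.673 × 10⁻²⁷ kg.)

λ = 12.6 pm

KE = eV = 1.602 × 10⁻¹⁹ × 5.180 = 8.298 × 10⁻¹⁹ J.
p = √(2mKE) = √(2 × 1.673 × 10⁻²⁷ × 8.298 × 10⁻¹⁹) = 5.269 × 10⁻²³ kg·m/s.
λ = h/p = 6.626 × 10⁻³⁴ / 5.269 × 10⁻²³ = 1.26 × 10⁻¹¹ m = 12.6 pm.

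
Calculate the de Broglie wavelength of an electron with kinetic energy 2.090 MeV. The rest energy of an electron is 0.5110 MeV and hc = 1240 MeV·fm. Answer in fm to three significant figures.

Total energy E = KE + m₀c² = 2.090 + 0.5110 = 2.6010 MeV.
(pc)² = E² − (m₀c²)² = (2.6010)² − (0.5110)² = 6.504 MeV², so pc = 2.550 MeV.
λ = hc/(pc) = 1240 MeV·fm / 2.550 MeV = 486 fm.

λ = 486 fm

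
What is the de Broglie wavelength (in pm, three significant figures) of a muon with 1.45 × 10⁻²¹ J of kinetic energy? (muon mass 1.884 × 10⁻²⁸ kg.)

p = √(2mKE) = √(2 × 1.884 × 10⁻²⁸ × 1.450 × 10⁻²¹) = 7.392 × 10⁻²⁵ kg·m/s.
λ = h/p = 6.626 × 10⁻³⁴ / 7.392 × 10⁻²⁵ = 8.96 × 10⁻¹⁰ m = 896 pm.

λ = 896 pm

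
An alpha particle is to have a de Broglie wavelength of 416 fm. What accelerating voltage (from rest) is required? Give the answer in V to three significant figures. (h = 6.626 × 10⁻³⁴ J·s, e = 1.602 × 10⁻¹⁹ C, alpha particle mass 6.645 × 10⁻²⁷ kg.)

V = 596 V

p = h/λ = 6.626 × 10⁻³⁴ / 4.160 × 10⁻¹³ = 1.593 × 10⁻²¹ kg·m/s.
KE = p²/(2m) = 1.909 × 10⁻¹⁶ J.
V = KE/2e = 1.909 × 10⁻¹⁶ / (2 × 1.602 × 10⁻¹⁹) = 596 V.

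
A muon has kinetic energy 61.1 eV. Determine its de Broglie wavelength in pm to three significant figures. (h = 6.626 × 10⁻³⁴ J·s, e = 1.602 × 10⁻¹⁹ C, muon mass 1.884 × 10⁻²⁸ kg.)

KE = 61.1 eV = 9.788 × 10⁻¹⁸ J.
p = √(2mKE) = √(2 × 1.884 × 10⁻²⁸ × 9.788 × 10⁻¹⁸) = 6.073 × 10⁻²³ kg·m/s.
λ = h/p = 6.626 × 10⁻³⁴ / 6.073 × 10⁻²³ = 1.09 × 10⁻¹¹ m = 10.9 pm.

λ = 10.9 pm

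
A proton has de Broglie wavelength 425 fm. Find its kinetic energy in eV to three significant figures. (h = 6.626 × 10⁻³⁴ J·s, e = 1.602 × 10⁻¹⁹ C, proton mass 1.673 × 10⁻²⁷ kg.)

KE = 4530 eV

p = h/λ = 6.626 × 10⁻³⁴ / 4.250 × 10⁻¹³ = 1.559 × 10⁻²¹ kg·m/s.
KE = p²/(2m) = (1.559 × 10⁻²¹)² / (2 × 1.673 × 10⁻²⁷) = 7.264 × 10⁻¹⁶ J = 4530 eV.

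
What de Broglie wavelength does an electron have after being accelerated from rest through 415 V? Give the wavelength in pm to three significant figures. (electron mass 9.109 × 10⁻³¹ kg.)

λ = 60.2 pm

KE = eV = 1.602 × 10⁻¹⁹ × 415.0 = 6.648 × 10⁻¹⁷ J.
p = √(2mKE) = √(2 × 9.109 × 10⁻³¹ × 6.648 × 10⁻¹⁷) = 1.101 × 10⁻²³ kg·m/s.
λ = h/p = 6.626 × 10⁻³⁴ / 1.101 × 10⁻²³ = 6.02 × 10⁻¹¹ m = 60.2 pm.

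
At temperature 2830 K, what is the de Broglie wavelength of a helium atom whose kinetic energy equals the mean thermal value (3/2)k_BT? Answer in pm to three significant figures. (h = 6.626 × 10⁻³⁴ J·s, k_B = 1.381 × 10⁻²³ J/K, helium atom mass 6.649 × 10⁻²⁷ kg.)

λ = 23.7 pm

KE = (3/2)k_BT = 1.5 × 1.381 × 10⁻²³ × 2830 = 5.862 × 10⁻²⁰ J.
p = √(2mKE) = √(2 × 6.649 × 10⁻²⁷ × 5.862 × 10⁻²⁰) = 2.792 × 10⁻²³ kg·m/s.
λ = h/p = 2.37 × 10⁻¹¹ m = 23.7 pm.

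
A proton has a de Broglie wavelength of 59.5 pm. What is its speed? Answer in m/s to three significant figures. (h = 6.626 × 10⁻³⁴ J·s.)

p = h/λ = 6.626 × 10⁻³⁴ / 5.950 × 10⁻¹¹ = 1.114 × 10⁻²³ kg·m/s.
v = p/m = 1.114 × 10⁻²³ / 1.673 × 10⁻²⁷ = 6.66 × 10³ m/s = 6660 m/s.

v = 6660 m/s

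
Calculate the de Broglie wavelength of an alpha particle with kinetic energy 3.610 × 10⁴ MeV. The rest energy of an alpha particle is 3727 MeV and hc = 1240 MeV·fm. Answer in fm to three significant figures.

Total energy E = KE + m₀c² = 3.610 × 10⁴ + 3727 = 39827 MeV.
(pc)² = E² − (m₀c²)² = (39827)² − (3727)² = 1.572 × 10⁹ MeV², so pc = 3.965 × 10⁴ MeV.
λ = hc/(pc) = 1240 MeV·fm / 3.965 × 10⁴ MeV = 0.0313 fm.

λ = 0.0313 fm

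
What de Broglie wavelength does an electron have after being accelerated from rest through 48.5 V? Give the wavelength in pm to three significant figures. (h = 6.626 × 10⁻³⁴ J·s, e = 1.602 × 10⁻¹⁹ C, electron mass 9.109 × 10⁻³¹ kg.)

KE = eV = 1.602 × 10⁻¹⁹ × 48.50 = 7.770 × 10⁻¹⁸ J.
p = √(2mKE) = √(2 × 9.109 × 10⁻³¹ × 7.770 × 10⁻¹⁸) = 3.762 × 10⁻²⁴ kg·m/s.
λ = h/p = 6.626 × 10⁻³⁴ / 3.762 × 10⁻²⁴ = 1.76 × 10⁻¹⁰ m = 176 pm.

λ = 176 pm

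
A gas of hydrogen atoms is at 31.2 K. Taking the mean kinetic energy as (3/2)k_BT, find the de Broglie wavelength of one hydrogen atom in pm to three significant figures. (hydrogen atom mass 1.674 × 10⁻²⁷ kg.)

λ = 450 pm

KE = (3/2)k_BT = 1.5 × 1.381 × 10⁻²³ × 31.2 = 6.463 × 10⁻²² J.
p = √(2mKE) = √(2 × 1.674 × 10⁻²⁷ × 6.463 × 10⁻²²) = 1.471 × 10⁻²⁴ kg·m/s.
λ = h/p = 4.50 × 10⁻¹⁰ m = 450 pm.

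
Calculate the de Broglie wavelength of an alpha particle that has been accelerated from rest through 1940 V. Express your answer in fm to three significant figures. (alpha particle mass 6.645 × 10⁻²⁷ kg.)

KE = 2eV = 2 × 1.602 × 10⁻¹⁹ × 1940 = 6.216 × 10⁻¹⁶ J.
p = √(2mKE) = √(2 × 6.645 × 10⁻²⁷ × 6.216 × 10⁻¹⁶) = 2.874 × 10⁻²¹ kg·m/s.
λ = h/p = 6.626 × 10⁻³⁴ / 2.874 × 10⁻²¹ = 2.31 × 10⁻¹³ m = 231 fm.

λ = 231 fm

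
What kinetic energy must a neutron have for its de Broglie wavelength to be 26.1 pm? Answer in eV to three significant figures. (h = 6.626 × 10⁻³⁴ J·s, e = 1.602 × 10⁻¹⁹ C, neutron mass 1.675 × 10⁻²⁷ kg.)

p = h/λ = 6.626 × 10⁻³⁴ / 2.610 × 10⁻¹¹ = 2.539 × 10⁻²³ kg·m/s.
KE = p²/(2m) = (2.539 × 10⁻²³)² / (2 × 1.675 × 10⁻²⁷) = 1.924 × 10⁻¹⁹ J = 1.20 eV.

KE = 1.20 eV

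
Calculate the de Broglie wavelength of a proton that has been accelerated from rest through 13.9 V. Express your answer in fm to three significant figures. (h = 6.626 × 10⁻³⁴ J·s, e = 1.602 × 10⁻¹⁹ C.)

KE = eV = 1.602 × 10⁻¹⁹ × 13.90 = 2.227 × 10⁻¹⁸ J.
p = √(2mKE) = √(2 × 1.673 × 10⁻²⁷ × 2.227 × 10⁻¹⁸) = 8.632 × 10⁻²³ kg·m/s.
λ = h/p = 6.626 × 10⁻³⁴ / 8.632 × 10⁻²³ = 7.68 × 10⁻¹² m = 7680 fm.

λ = 7680 fm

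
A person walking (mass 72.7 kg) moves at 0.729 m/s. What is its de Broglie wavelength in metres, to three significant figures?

p = mv = 72.7 × 0.729 = 5.300 × 10¹ kg·m/s.
λ = h/p = 6.626 × 10⁻³⁴ / 5.300 × 10¹ = 1.25 × 10⁻³⁵ m.

λ = 1.25 × 10⁻³⁵ m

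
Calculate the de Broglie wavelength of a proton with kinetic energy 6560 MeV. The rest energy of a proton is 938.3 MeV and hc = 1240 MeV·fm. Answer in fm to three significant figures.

λ = 0.167 fm

Total energy E = KE + m₀c² = 6560 + 938.3 = 7498.3 MeV.
(pc)² = E² − (m₀c²)² = (7498.3)² − (938.3)² = 5.534 × 10⁷ MeV², so pc = 7439 MeV.
λ = hc/(pc) = 1240 MeV·fm / 7439 MeV = 0.167 fm.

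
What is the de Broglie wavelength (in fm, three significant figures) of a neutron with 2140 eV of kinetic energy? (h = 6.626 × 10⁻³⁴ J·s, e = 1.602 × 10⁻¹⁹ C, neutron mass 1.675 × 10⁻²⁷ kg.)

λ = 618 fm

KE = 2140 eV = 3.428 × 10⁻¹⁶ J.
p = √(2mKE) = √(2 × 1.675 × 10⁻²⁷ × 3.428 × 10⁻¹⁶) = 1.072 × 10⁻²¹ kg·m/s.
λ = h/p = 6.626 × 10⁻³⁴ / 1.072 × 10⁻²¹ = 6.18 × 10⁻¹³ m = 618 fm.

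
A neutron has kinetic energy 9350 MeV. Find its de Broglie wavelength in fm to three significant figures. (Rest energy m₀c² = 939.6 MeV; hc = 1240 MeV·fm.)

Total energy E = KE + m₀c² = 9350 + 939.6 = 10289.6 MeV.
(pc)² = E² − (m₀c²)² = (10289.6)² − (939.6)² = 1.050 × 10⁸ MeV², so pc = 1.025 × 10⁴ MeV.
λ = hc/(pc) = 1240 MeV·fm / 1.025 × 10⁴ MeV = 0.121 fm.

λ = 0.121 fm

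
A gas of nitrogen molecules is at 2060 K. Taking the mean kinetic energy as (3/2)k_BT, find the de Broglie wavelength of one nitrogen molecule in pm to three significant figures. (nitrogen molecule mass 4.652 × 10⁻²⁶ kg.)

λ = 10.5 pm

KE = (3/2)k_BT = 1.5 × 1.381 × 10⁻²³ × 2060 = 4.267 × 10⁻²⁰ J.
p = √(2mKE) = √(2 × 4.652 × 10⁻²⁶ × 4.267 × 10⁻²⁰) = 6.301 × 10⁻²³ kg·m/s.
λ = h/p = 1.05 × 10⁻¹¹ m = 10.5 pm.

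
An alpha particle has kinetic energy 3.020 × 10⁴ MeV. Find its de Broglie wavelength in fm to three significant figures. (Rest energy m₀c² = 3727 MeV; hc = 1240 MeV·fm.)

λ = 0.0368 fm

Total energy E = KE + m₀c² = 3.020 × 10⁴ + 3727 = 33927 MeV.
(pc)² = E² − (m₀c²)² = (33927)² − (3727)² = 1.137 × 10⁹ MeV², so pc = 3.372 × 10⁴ MeV.
λ = hc/(pc) = 1240 MeV·fm / 3.372 × 10⁴ MeV = 0.0368 fm.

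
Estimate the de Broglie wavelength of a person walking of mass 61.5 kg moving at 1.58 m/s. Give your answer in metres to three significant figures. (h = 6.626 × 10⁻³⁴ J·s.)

λ = 6.82 × 10⁻³⁶ m

p = mv = 61.5 × 1.58 = 9.717 × 10¹ kg·m/s.
λ = h/p = 6.626 × 10⁻³⁴ / 9.717 × 10¹ = 6.82 × 10⁻³⁶ m.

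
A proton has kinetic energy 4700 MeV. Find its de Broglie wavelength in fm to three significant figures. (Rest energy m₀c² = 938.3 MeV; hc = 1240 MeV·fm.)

λ = 0.223 fm

Total energy E = KE + m₀c² = 4700 + 938.3 = 5638.3 MeV.
(pc)² = E² − (m₀c²)² = (5638.3)² − (938.3)² = 3.091 × 10⁷ MeV², so pc = 5560 MeV.
λ = hc/(pc) = 1240 MeV·fm / 5560 MeV = 0.223 fm.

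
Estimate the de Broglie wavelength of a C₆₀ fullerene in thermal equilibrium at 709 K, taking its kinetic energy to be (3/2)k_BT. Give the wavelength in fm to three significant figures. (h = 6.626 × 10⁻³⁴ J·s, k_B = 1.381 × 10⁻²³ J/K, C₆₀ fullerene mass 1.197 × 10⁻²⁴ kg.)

λ = 3530 fm

KE = (3/2)k_BT = 1.5 × 1.381 × 10⁻²³ × 709 = 1.469 × 10⁻²⁰ J.
p = √(2mKE) = √(2 × 1.197 × 10⁻²⁴ × 1.469 × 10⁻²⁰) = 1.875 × 10⁻²² kg·m/s.
λ = h/p = 3.53 × 10⁻¹² m = 3530 fm.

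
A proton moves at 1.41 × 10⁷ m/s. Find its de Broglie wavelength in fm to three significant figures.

p = mv = 1.673 × 10⁻²⁷ × 1.41 × 10⁷ = 2.359 × 10⁻²⁰ kg·m/s.
λ = h/p = 6.626 × 10⁻³⁴ / 2.359 × 10⁻²⁰ = 2.81 × 10⁻¹⁴ m = 28.1 fm.

λ = 28.1 fm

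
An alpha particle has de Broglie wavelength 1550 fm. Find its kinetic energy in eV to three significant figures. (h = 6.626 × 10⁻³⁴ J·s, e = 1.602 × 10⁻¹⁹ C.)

KE = 85.8 eV

p = h/λ = 6.626 × 10⁻³⁴ / 1.550 × 10⁻¹² = 4.275 × 10⁻²² kg·m/s.
KE = p²/(2m) = (4.275 × 10⁻²²)² / (2 × 6.645 × 10⁻²⁷) = 1.375 × 10⁻¹⁷ J = 85.8 eV.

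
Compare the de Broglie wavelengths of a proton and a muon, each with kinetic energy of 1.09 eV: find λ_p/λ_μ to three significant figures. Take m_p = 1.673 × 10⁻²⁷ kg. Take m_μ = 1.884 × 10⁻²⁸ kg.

At fixed KE, p = √(2mKE) so λ = h/p ∝ 1/√m.
λ_p/λ_μ = √(m_μ/m_p) = √(1.884 × 10⁻²⁸/1.673 × 10⁻²⁷) = √(0.1126) = 0.336.

λ_p/λ_μ = 0.336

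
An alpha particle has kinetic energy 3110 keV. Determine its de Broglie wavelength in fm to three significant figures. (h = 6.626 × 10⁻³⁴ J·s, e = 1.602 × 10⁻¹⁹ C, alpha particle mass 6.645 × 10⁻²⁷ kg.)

KE = 3110 keV = 4.982 × 10⁻¹³ J.
p = √(2mKE) = √(2 × 6.645 × 10⁻²⁷ × 4.982 × 10⁻¹³) = 8.137 × 10⁻²⁰ kg·m/s.
λ = h/p = 6.626 × 10⁻³⁴ / 8.137 × 10⁻²⁰ = 8.14 × 10⁻¹⁵ m = 8.14 fm.

λ = 8.14 fm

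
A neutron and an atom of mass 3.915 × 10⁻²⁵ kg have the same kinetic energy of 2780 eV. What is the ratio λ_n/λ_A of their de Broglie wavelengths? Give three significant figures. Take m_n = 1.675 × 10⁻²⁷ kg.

At fixed KE, p = √(2mKE) so λ = h/p ∝ 1/√m.
λ_n/λ_A = √(m_A/m_n) = √(3.915 × 10⁻²⁵/1.675 × 10⁻²⁷) = √(233.7) = 15.3.

λ_n/λ_A = 15.3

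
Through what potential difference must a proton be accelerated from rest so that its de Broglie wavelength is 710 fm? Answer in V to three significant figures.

V = 1620 V

p = h/λ = 6.626 × 10⁻³⁴ / 7.100 × 10⁻¹³ = 9.332 × 10⁻²² kg·m/s.
KE = p²/(2m) = 2.603 × 10⁻¹⁶ J.
V = KE/e = 2.603 × 10⁻¹⁶ / (1.602 × 10⁻¹⁹) = 1620 V.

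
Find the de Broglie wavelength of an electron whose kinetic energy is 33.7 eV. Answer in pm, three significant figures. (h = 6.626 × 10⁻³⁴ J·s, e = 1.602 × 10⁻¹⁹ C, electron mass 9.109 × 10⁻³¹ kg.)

λ = 211 pm

KE = 33.7 eV = 5.399 × 10⁻¹⁸ J.
p = √(2mKE) = √(2 × 9.109 × 10⁻³¹ × 5.399 × 10⁻¹⁸) = 3.136 × 10⁻²⁴ kg·m/s.
λ = h/p = 6.626 × 10⁻³⁴ / 3.136 × 10⁻²⁴ = 2.11 × 10⁻¹⁰ m = 211 pm.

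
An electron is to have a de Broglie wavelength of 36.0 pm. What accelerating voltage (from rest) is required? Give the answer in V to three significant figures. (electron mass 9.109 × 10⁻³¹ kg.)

p = h/λ = 6.626 × 10⁻³⁴ / 3.600 × 10⁻¹¹ = 1.841 × 10⁻²³ kg·m/s.
KE = p²/(2m) = 1.860 × 10⁻¹⁶ J.
V = KE/e = 1.860 × 10⁻¹⁶ / (1.602 × 10⁻¹⁹) = 1160 V.

V = 1160 V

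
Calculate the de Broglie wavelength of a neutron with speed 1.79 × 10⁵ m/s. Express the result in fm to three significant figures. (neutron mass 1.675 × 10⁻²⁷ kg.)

p = mv = 1.675 × 10⁻²⁷ × 1.79 × 10⁵ = 2.998 × 10⁻²² kg·m/s.
λ = h/p = 6.626 × 10⁻³⁴ / 2.998 × 10⁻²² = 2.21 × 10⁻¹² m = 2210 fm.

λ = 2210 fm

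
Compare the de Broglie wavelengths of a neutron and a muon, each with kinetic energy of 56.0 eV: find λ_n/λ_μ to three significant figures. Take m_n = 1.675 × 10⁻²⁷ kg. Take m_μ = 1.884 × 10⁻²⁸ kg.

λ_n/λ_μ = 0.335

At fixed KE, p = √(2mKE) so λ = h/p ∝ 1/√m.
λ_n/λ_μ = √(m_μ/m_n) = √(1.884 × 10⁻²⁸/1.675 × 10⁻²⁷) = √(0.1125) = 0.335.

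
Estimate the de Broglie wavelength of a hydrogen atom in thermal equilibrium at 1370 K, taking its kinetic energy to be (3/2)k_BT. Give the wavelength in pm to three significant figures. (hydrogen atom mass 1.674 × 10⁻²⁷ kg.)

λ = 68.0 pm

KE = (3/2)k_BT = 1.5 × 1.381 × 10⁻²³ × 1370 = 2.838 × 10⁻²⁰ J.
p = √(2mKE) = √(2 × 1.674 × 10⁻²⁷ × 2.838 × 10⁻²⁰) = 9.748 × 10⁻²⁴ kg·m/s.
λ = h/p = 6.80 × 10⁻¹¹ m = 68.0 pm.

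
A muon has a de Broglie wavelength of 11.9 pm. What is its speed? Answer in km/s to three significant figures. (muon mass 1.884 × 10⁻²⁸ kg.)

v = 296 km/s

p = h/λ = 6.626 × 10⁻³⁴ / 1.190 × 10⁻¹¹ = 5.568 × 10⁻²³ kg·m/s.
v = p/m = 5.568 × 10⁻²³ / 1.884 × 10⁻²⁸ = 2.96 × 10⁵ m/s = 296 km/s.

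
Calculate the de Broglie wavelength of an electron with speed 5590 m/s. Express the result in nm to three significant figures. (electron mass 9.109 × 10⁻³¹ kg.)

p = mv = 9.109 × 10⁻³¹ × 5590 = 5.092 × 10⁻²⁷ kg·m/s.
λ = h/p = 6.626 × 10⁻³⁴ / 5.092 × 10⁻²⁷ = 1.30 × 10⁻⁷ m = 130 nm.

λ = 130 nm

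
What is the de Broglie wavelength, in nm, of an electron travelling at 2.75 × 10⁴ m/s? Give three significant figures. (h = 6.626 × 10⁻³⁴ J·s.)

p = mv = 9.109 × 10⁻³¹ × 2.75 × 10⁴ = 2.505 × 10⁻²⁶ kg·m/s.
λ = h/p = 6.626 × 10⁻³⁴ / 2.505 × 10⁻²⁶ = 2.65 × 10⁻⁸ m = 26.5 nm.

λ = 26.5 nm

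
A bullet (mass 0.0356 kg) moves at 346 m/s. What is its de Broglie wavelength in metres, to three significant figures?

p = mv = 0.0356 × 346 = 1.232 × 10¹ kg·m/s.
λ = h/p = 6.626 × 10⁻³⁴ / 1.232 × 10¹ = 5.38 × 10⁻³⁵ m.

λ = 5.38 × 10⁻³⁵ m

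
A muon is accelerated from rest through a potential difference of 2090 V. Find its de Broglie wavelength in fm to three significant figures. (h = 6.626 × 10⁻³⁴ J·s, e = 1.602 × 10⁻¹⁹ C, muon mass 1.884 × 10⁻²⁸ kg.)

KE = eV = 1.602 × 10⁻¹⁹ × 2090 = 3.348 × 10⁻¹⁶ J.
p = √(2mKE) = √(2 × 1.884 × 10⁻²⁸ × 3.348 × 10⁻¹⁶) = 3.552 × 10⁻²² kg·m/s.
λ = h/p = 6.626 × 10⁻³⁴ / 3.552 × 10⁻²² = 1.87 × 10⁻¹² m = 1870 fm.

λ = 1870 fm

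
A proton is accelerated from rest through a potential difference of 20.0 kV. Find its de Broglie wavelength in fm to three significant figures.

KE = eV = 1.602 × 10⁻¹⁹ × 2.000 × 10⁴ = 3.204 × 10⁻¹⁵ J.
p = √(2mKE) = √(2 × 1.673 × 10⁻²⁷ × 3.204 × 10⁻¹⁵) = 3.274 × 10⁻²¹ kg·m/s.
λ = h/p = 6.626 × 10⁻³⁴ / 3.274 × 10⁻²¹ = 2.02 × 10⁻¹³ m = 202 fm.

λ = 202 fm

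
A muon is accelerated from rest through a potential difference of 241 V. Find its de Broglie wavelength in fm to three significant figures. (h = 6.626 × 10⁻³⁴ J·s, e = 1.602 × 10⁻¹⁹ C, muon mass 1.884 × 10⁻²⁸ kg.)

KE = eV = 1.602 × 10⁻¹⁹ × 241.0 = 3.861 × 10⁻¹⁷ J.
p = √(2mKE) = √(2 × 1.884 × 10⁻²⁸ × 3.861 × 10⁻¹⁷) = 1.206 × 10⁻²² kg·m/s.
λ = h/p = 6.626 × 10⁻³⁴ / 1.206 × 10⁻²² = 5.49 × 10⁻¹² m = 5490 fm.

λ = 5490 fm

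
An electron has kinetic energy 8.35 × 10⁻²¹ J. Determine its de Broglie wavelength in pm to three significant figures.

p = √(2mKE) = √(2 × 9.109 × 10⁻³¹ × 8.350 × 10⁻²¹) = 1.233 × 10⁻²⁵ kg·m/s.
λ = h/p = 6.626 × 10⁻³⁴ / 1.233 × 10⁻²⁵ = 5.37 × 10⁻⁹ m = 5370 pm.

λ = 5370 pm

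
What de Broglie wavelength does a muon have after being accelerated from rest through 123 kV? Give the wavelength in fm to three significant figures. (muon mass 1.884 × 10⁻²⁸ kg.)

KE = eV = 1.602 × 10⁻¹⁹ × 1.230 × 10⁵ = 1.970 × 10⁻¹⁴ J.
p = √(2mKE) = √(2 × 1.884 × 10⁻²⁸ × 1.970 × 10⁻¹⁴) = 2.725 × 10⁻²¹ kg·m/s.
λ = h/p = 6.626 × 10⁻³⁴ / 2.725 × 10⁻²¹ = 2.43 × 10⁻¹³ m = 243 fm.

λ = 243 fm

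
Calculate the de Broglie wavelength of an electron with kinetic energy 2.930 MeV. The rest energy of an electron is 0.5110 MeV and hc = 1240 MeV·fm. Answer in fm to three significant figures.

Total energy E = KE + m₀c² = 2.930 + 0.5110 = 3.4410 MeV.
(pc)² = E² − (m₀c²)² = (3.4410)² − (0.5110)² = 11.58 MeV², so pc = 3.403 MeV.
λ = hc/(pc) = 1240 MeV·fm / 3.403 MeV = 364 fm.

λ = 364 fm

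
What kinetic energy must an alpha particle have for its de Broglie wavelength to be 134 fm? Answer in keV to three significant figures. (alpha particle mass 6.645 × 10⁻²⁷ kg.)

KE = 11.5 keV

p = h/λ = 6.626 × 10⁻³⁴ / 1.340 × 10⁻¹³ = 4.945 × 10⁻²¹ kg·m/s.
KE = p²/(2m) = (4.945 × 10⁻²¹)² / (2 × 6.645 × 10⁻²⁷) = 1.840 × 10⁻¹⁵ J = 11.5 keV.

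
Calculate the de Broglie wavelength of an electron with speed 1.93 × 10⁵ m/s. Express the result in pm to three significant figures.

p = mv = 9.109 × 10⁻³¹ × 1.93 × 10⁵ = 1.758 × 10⁻²⁵ kg·m/s.
λ = h/p = 6.626 × 10⁻³⁴ / 1.758 × 10⁻²⁵ = 3.77 × 10⁻⁹ m = 3770 pm.

λ = 3770 pm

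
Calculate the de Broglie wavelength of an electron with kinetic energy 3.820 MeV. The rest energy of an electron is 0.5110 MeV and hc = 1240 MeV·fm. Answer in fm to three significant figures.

Total energy E = KE + m₀c² = 3.820 + 0.5110 = 4.3310 MeV.
(pc)² = E² − (m₀c²)² = (4.3310)² − (0.5110)² = 18.50 MeV², so pc = 4.301 MeV.
λ = hc/(pc) = 1240 MeV·fm / 4.301 MeV = 288 fm.

λ = 288 fm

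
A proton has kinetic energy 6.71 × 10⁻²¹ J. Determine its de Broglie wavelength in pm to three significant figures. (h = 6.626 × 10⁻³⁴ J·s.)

p = √(2mKE) = √(2 × 1.673 × 10⁻²⁷ × 6.710 × 10⁻²¹) = 4.738 × 10⁻²⁴ kg·m/s.
λ = h/p = 6.626 × 10⁻³⁴ / 4.738 × 10⁻²⁴ = 1.40 × 10⁻¹⁰ m = 140 pm.

λ = 140 pm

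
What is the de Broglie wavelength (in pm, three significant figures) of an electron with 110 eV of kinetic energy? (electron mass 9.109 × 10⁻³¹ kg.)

λ = 117 pm

KE = 110 eV = 1.762 × 10⁻¹⁷ J.
p = √(2mKE) = √(2 × 9.109 × 10⁻³¹ × 1.762 × 10⁻¹⁷) = 5.666 × 10⁻²⁴ kg·m/s.
λ = h/p = 6.626 × 10⁻³⁴ / 5.666 × 10⁻²⁴ = 1.17 × 10⁻¹⁰ m = 117 pm.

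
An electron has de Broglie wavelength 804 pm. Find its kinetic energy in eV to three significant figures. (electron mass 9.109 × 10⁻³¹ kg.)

KE = 2.33 eV

p = h/λ = 6.626 × 10⁻³⁴ / 8.040 × 10⁻¹⁰ = 8.241 × 10⁻²⁵ kg·m/s.
KE = p²/(2m) = (8.241 × 10⁻²⁵)² / (2 × 9.109 × 10⁻³¹) = 3.728 × 10⁻¹⁹ J = 2.33 eV.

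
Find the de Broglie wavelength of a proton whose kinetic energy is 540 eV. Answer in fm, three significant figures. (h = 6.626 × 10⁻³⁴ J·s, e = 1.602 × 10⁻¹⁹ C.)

λ = 1230 fm

KE = 540 eV = 8.651 × 10⁻¹⁷ J.
p = √(2mKE) = √(2 × 1.673 × 10⁻²⁷ × 8.651 × 10⁻¹⁷) = 5.380 × 10⁻²² kg·m/s.
λ = h/p = 6.626 × 10⁻³⁴ / 5.380 × 10⁻²² = 1.23 × 10⁻¹² m = 1230 fm.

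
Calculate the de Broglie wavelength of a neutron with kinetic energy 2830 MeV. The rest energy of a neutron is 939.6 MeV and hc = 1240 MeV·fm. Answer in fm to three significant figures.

λ = 0.340 fm

Total energy E = KE + m₀c² = 2830 + 939.6 = 3769.6 MeV.
(pc)² = E² − (m₀c²)² = (3769.6)² − (939.6)² = 1.333 × 10⁷ MeV², so pc = 3651 MeV.
λ = hc/(pc) = 1240 MeV·fm / 3651 MeV = 0.340 fm.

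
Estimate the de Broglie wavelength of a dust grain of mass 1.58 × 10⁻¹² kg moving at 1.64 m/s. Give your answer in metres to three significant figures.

λ = 2.56 × 10⁻²² m

p = mv = 1.58 × 10⁻¹² × 1.64 = 2.591 × 10⁻¹² kg·m/s.
λ = h/p = 6.626 × 10⁻³⁴ / 2.591 × 10⁻¹² = 2.56 × 10⁻²² m.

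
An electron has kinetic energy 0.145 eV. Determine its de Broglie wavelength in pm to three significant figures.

KE = 0.145 eV = 2.323 × 10⁻²⁰ J.
p = √(2mKE) = √(2 × 9.109 × 10⁻³¹ × 2.323 × 10⁻²⁰) = 2.057 × 10⁻²⁵ kg·m/s.
λ = h/p = 6.626 × 10⁻³⁴ / 2.057 × 10⁻²⁵ = 3.22 × 10⁻⁹ m = 3220 pm.

λ = 3220 pm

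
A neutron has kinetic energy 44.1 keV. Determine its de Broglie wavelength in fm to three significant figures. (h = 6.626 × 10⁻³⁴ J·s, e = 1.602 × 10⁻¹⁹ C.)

λ = 136 fm

KE = 44.1 keV = 7.065 × 10⁻¹⁵ J.
p = √(2mKE) = √(2 × 1.675 × 10⁻²⁷ × 7.065 × 10⁻¹⁵) = 4.865 × 10⁻²¹ kg·m/s.
λ = h/p = 6.626 × 10⁻³⁴ / 4.865 × 10⁻²¹ = 1.36 × 10⁻¹³ m = 136 fm.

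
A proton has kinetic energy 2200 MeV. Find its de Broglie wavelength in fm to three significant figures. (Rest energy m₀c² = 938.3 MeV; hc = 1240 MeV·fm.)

Total energy E = KE + m₀c² = 2200 + 938.3 = 3138.3 MeV.
(pc)² = E² − (m₀c²)² = (3138.3)² − (938.3)² = 8.969 × 10⁶ MeV², so pc = 2995 MeV.
λ = hc/(pc) = 1240 MeV·fm / 2995 MeV = 0.414 fm.

λ = 0.414 fm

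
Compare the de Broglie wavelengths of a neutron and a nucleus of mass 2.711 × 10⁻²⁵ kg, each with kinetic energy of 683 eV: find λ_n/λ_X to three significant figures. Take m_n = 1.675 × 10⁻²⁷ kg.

At fixed KE, p = √(2mKE) so λ = h/p ∝ 1/√m.
λ_n/λ_X = √(m_X/m_n) = √(2.711 × 10⁻²⁵/1.675 × 10⁻²⁷) = √(161.9) = 12.7.

λ_n/λ_X = 12.7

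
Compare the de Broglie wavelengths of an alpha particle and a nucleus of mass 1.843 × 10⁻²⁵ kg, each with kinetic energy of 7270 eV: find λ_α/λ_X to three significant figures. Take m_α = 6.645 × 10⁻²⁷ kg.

λ_α/λ_X = 5.27

At fixed KE, p = √(2mKE) so λ = h/p ∝ 1/√m.
λ_α/λ_X = √(m_X/m_α) = √(1.843 × 10⁻²⁵/6.645 × 10⁻²⁷) = √(27.74) = 5.27.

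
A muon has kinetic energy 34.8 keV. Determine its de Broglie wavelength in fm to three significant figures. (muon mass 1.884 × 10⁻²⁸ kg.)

KE = 34.8 keV = 5.575 × 10⁻¹⁵ J.
p = √(2mKE) = √(2 × 1.884 × 10⁻²⁸ × 5.575 × 10⁻¹⁵) = 1.449 × 10⁻²¹ kg·m/s.
λ = h/p = 6.626 × 10⁻³⁴ / 1.449 × 10⁻²¹ = 4.57 × 10⁻¹³ m = 457 fm.

λ = 457 fm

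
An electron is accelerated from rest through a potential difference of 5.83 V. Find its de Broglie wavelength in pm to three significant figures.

KE = eV = 1.602 × 10⁻¹⁹ × 5.830 = 9.340 × 10⁻¹⁹ J.
p = √(2mKE) = √(2 × 9.109 × 10⁻³¹ × 9.340 × 10⁻¹⁹) = 1.304 × 10⁻²⁴ kg·m/s.
λ = h/p = 6.626 × 10⁻³⁴ / 1.304 × 10⁻²⁴ = 5.08 × 10⁻¹⁰ m = 508 pm.

λ = 508 pm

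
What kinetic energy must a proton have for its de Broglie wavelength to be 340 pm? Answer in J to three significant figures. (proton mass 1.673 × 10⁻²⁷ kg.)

KE = 1.14 × 10⁻²¹ J

p = h/λ = 6.626 × 10⁻³⁴ / 3.400 × 10⁻¹⁰ = 1.949 × 10⁻²⁴ kg·m/s.
KE = p²/(2m) = (1.949 × 10⁻²⁴)² / (2 × 1.673 × 10⁻²⁷) = 1.135 × 10⁻²¹ J = 1.14 × 10⁻²¹ J.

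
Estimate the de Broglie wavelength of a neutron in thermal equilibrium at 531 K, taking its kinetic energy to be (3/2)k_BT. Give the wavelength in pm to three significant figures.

KE = (3/2)k_BT = 1.5 × 1.381 × 10⁻²³ × 531 = 1.100 × 10⁻²⁰ J.
p = √(2mKE) = √(2 × 1.675 × 10⁻²⁷ × 1.100 × 10⁻²⁰) = 6.070 × 10⁻²⁴ kg·m/s.
λ = h/p = 1.09 × 10⁻¹⁰ m = 109 pm.

λ = 109 pm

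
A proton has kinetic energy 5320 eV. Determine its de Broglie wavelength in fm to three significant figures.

KE = 5320 eV = 8.523 × 10⁻¹⁶ J.
p = √(2mKE) = √(2 × 1.673 × 10⁻²⁷ × 8.523 × 10⁻¹⁶) = 1.689 × 10⁻²¹ kg·m/s.
λ = h/p = 6.626 × 10⁻³⁴ / 1.689 × 10⁻²¹ = 3.92 × 10⁻¹³ m = 392 fm.

λ = 392 fm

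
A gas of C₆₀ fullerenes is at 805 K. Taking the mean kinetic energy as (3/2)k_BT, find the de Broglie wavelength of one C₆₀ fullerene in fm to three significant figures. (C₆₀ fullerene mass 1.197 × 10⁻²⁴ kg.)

KE = (3/2)k_BT = 1.5 × 1.381 × 10⁻²³ × 805 = 1.668 × 10⁻²⁰ J.
p = √(2mKE) = √(2 × 1.197 × 10⁻²⁴ × 1.668 × 10⁻²⁰) = 1.998 × 10⁻²² kg·m/s.
λ = h/p = 3.32 × 10⁻¹² m = 3320 fm.

λ = 3320 fm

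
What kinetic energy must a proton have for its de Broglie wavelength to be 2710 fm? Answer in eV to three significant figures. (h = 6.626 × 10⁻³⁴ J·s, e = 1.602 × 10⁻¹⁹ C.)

p = h/λ = 6.626 × 10⁻³⁴ / 2.710 × 10⁻¹² = 2.445 × 10⁻²² kg·m/s.
KE = p²/(2m) = (2.445 × 10⁻²²)² / (2 × 1.673 × 10⁻²⁷) = 1.787 × 10⁻¹⁷ J = 112 eV.

KE = 112 eV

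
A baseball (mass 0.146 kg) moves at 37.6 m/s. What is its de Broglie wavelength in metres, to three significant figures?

p = mv = 0.146 × 37.6 = 5.490 kg·m/s.
λ = h/p = 6.626 × 10⁻³⁴ / 5.490 = 1.21 × 10⁻³⁴ m.

λ = 1.21 × 10⁻³⁴ m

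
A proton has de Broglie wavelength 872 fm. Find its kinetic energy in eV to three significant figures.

p = h/λ = 6.626 × 10⁻³⁴ / 8.720 × 10⁻¹³ = 7.599 × 10⁻²² kg·m/s.
KE = p²/(2m) = (7.599 × 10⁻²²)² / (2 × 1.673 × 10⁻²⁷) = 1.726 × 10⁻¹⁶ J = 1080 eV.

KE = 1080 eV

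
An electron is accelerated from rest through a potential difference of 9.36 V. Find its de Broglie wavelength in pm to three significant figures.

KE = eV = 1.602 × 10⁻¹⁹ × 9.360 = 1.499 × 10⁻¹⁸ J.
p = √(2mKE) = √(2 × 9.109 × 10⁻³¹ × 1.499 × 10⁻¹⁸) = 1.653 × 10⁻²⁴ kg·m/s.
λ = h/p = 6.626 × 10⁻³⁴ / 1.653 × 10⁻²⁴ = 4.01 × 10⁻¹⁰ m = 401 pm.

λ = 401 pm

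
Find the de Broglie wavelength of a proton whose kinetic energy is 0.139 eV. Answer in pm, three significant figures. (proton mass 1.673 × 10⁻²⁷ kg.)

KE = 0.139 eV = 2.227 × 10⁻²⁰ J.
p = √(2mKE) = √(2 × 1.673 × 10⁻²⁷ × 2.227 × 10⁻²⁰) = 8.632 × 10⁻²⁴ kg·m/s.
λ = h/p = 6.626 × 10⁻³⁴ / 8.632 × 10⁻²⁴ = 7.68 × 10⁻¹¹ m = 76.8 pm.

λ = 76.8 pm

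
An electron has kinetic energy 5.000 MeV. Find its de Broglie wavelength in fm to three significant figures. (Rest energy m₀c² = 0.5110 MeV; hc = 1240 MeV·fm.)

λ = 226 fm

Total energy E = KE + m₀c² = 5.000 + 0.5110 = 5.5110 MeV.
(pc)² = E² − (m₀c²)² = (5.5110)² − (0.5110)² = 30.11 MeV², so pc = 5.487 MeV.
λ = hc/(pc) = 1240 MeV·fm / 5.487 MeV = 226 fm.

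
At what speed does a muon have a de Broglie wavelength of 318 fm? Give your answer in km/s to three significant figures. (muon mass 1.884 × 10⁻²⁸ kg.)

v = 1.11 × 10⁴ km/s

p = h/λ = 6.626 × 10⁻³⁴ / 3.180 × 10⁻¹³ = 2.084 × 10⁻²¹ kg·m/s.
v = p/m = 2.084 × 10⁻²¹ / 1.884 × 10⁻²⁸ = 1.11 × 10⁷ m/s = 1.11 × 10⁴ km/s.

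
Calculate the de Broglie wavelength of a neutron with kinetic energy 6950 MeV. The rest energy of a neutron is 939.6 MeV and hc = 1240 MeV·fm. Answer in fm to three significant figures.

λ = 0.158 fm

Total energy E = KE + m₀c² = 6950 + 939.6 = 7889.6 MeV.
(pc)² = E² − (m₀c²)² = (7889.6)² − (939.6)² = 6.136 × 10⁷ MeV², so pc = 7833 MeV.
λ = hc/(pc) = 1240 MeV·fm / 7833 MeV = 0.158 fm.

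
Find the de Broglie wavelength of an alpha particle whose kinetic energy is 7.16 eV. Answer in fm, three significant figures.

λ = 5370 fm

KE = 7.16 eV = 1.147 × 10⁻¹⁸ J.
p = √(2mKE) = √(2 × 6.645 × 10⁻²⁷ × 1.147 × 10⁻¹⁸) = 1.235 × 10⁻²² kg·m/s.
λ = h/p = 6.626 × 10⁻³⁴ / 1.235 × 10⁻²² = 5.37 × 10⁻¹² m = 5370 fm.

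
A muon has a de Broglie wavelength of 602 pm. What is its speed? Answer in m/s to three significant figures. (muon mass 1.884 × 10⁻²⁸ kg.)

p = h/λ = 6.626 × 10⁻³⁴ / 6.020 × 10⁻¹⁰ = 1.101 × 10⁻²⁴ kg·m/s.
v = p/m = 1.101 × 10⁻²⁴ / 1.884 × 10⁻²⁸ = 5.84 × 10³ m/s = 5840 m/s.

v = 5840 m/s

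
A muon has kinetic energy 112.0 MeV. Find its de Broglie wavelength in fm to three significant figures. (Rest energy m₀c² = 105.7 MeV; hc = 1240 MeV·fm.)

Total energy E = KE + m₀c² = 112.0 + 105.7 = 217.7 MeV.
(pc)² = E² − (m₀c²)² = (217.7)² − (105.7)² = 3.622 × 10⁴ MeV², so pc = 190.3 MeV.
λ = hc/(pc) = 1240 MeV·fm / 190.3 MeV = 6.52 fm.

λ = 6.52 fm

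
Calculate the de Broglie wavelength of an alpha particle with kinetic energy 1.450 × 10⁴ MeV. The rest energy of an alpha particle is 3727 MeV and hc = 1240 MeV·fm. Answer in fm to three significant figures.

λ = 0.0695 fm

Total energy E = KE + m₀c² = 1.450 × 10⁴ + 3727 = 18227 MeV.
(pc)² = E² − (m₀c²)² = (18227)² − (3727)² = 3.183 × 10⁸ MeV², so pc = 1.784 × 10⁴ MeV.
λ = hc/(pc) = 1240 MeV·fm / 1.784 × 10⁴ MeV = 0.0695 fm.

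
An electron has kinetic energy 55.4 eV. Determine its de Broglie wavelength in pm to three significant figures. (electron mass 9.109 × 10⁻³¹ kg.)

λ = 165 pm

KE = 55.4 eV = 8.875 × 10⁻¹⁸ J.
p = √(2mKE) = √(2 × 9.109 × 10⁻³¹ × 8.875 × 10⁻¹⁸) = 4.021 × 10⁻²⁴ kg·m/s.
λ = h/p = 6.626 × 10⁻³⁴ / 4.021 × 10⁻²⁴ = 1.65 × 10⁻¹⁰ m = 165 pm.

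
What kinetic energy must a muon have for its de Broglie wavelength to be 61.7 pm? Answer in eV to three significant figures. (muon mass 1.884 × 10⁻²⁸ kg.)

KE = 1.91 eV

p = h/λ = 6.626 × 10⁻³⁴ / 6.170 × 10⁻¹¹ = 1.074 × 10⁻²³ kg·m/s.
KE = p²/(2m) = (1.074 × 10⁻²³)² / (2 × 1.884 × 10⁻²⁸) = 3.061 × 10⁻¹⁹ J = 1.91 eV.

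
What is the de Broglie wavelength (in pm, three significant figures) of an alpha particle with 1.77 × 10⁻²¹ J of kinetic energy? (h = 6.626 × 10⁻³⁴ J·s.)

p = √(2mKE) = √(2 × 6.645 × 10⁻²⁷ × 1.770 × 10⁻²¹) = 4.850 × 10⁻²⁴ kg·m/s.
λ = h/p = 6.626 × 10⁻³⁴ / 4.850 × 10⁻²⁴ = 1.37 × 10⁻¹⁰ m = 137 pm.

λ = 137 pm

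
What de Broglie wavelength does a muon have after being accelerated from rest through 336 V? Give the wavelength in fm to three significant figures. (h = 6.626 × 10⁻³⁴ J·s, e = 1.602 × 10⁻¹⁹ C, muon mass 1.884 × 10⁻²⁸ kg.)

KE = eV = 1.602 × 10⁻¹⁹ × 336.0 = 5.383 × 10⁻¹⁷ J.
p = √(2mKE) = √(2 × 1.884 × 10⁻²⁸ × 5.383 × 10⁻¹⁷) = 1.424 × 10⁻²² kg·m/s.
λ = h/p = 6.626 × 10⁻³⁴ / 1.424 × 10⁻²² = 4.65 × 10⁻¹² m = 4650 fm.

λ = 4650 fm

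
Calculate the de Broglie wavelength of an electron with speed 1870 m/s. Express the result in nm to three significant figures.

p = mv = 9.109 × 10⁻³¹ × 1870 = 1.703 × 10⁻²⁷ kg·m/s.
λ = h/p = 6.626 × 10⁻³⁴ / 1.703 × 10⁻²⁷ = 3.89 × 10⁻⁷ m = 389 nm.

λ = 389 nm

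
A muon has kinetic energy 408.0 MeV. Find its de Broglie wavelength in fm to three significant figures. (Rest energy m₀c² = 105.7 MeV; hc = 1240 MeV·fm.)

λ = 2.47 fm

Total energy E = KE + m₀c² = 408.0 + 105.7 = 513.7 MeV.
(pc)² = E² − (m₀c²)² = (513.7)² − (105.7)² = 2.527 × 10⁵ MeV², so pc = 502.7 MeV.
λ = hc/(pc) = 1240 MeV·fm / 502.7 MeV = 2.47 fm.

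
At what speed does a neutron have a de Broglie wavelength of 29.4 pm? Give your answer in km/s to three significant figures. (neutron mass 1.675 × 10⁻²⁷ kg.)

v = 13.5 km/s

p = h/λ = 6.626 × 10⁻³⁴ / 2.940 × 10⁻¹¹ = 2.254 × 10⁻²³ kg·m/s.
v = p/m = 2.254 × 10⁻²³ / 1.675 × 10⁻²⁷ = 1.35 × 10⁴ m/s = 13.5 km/s.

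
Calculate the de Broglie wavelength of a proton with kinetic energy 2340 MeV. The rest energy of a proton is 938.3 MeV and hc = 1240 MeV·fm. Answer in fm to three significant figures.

Total energy E = KE + m₀c² = 2340 + 938.3 = 3278.3 MeV.
(pc)² = E² − (m₀c²)² = (3278.3)² − (938.3)² = 9.867 × 10⁶ MeV², so pc = 3141 MeV.
λ = hc/(pc) = 1240 MeV·fm / 3141 MeV = 0.395 fm.

λ = 0.395 fm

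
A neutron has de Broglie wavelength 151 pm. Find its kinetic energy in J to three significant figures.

p = h/λ = 6.626 × 10⁻³⁴ / 1.510 × 10⁻¹⁰ = 4.388 × 10⁻²⁴ kg·m/s.
KE = p²/(2m) = (4.388 × 10⁻²⁴)² / (2 × 1.675 × 10⁻²⁷) = 5.748 × 10⁻²¹ J = 5.75 × 10⁻²¹ J.

KE = 5.75 × 10⁻²¹ J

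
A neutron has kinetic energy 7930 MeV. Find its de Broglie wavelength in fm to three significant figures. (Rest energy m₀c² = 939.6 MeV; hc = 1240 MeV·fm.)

λ = 0.141 fm

Total energy E = KE + m₀c² = 7930 + 939.6 = 8869.6 MeV.
(pc)² = E² − (m₀c²)² = (8869.6)² − (939.6)² = 7.779 × 10⁷ MeV², so pc = 8820 MeV.
λ = hc/(pc) = 1240 MeV·fm / 8820 MeV = 0.141 fm.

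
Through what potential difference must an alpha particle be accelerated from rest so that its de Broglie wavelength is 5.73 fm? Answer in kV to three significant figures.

V = 3140 kV

p = h/λ = 6.626 × 10⁻³⁴ / 5.730 × 10⁻¹⁵ = 1.156 × 10⁻¹⁹ kg·m/s.
KE = p²/(2m) = 1.006 × 10⁻¹² J.
V = KE/2e = 1.006 × 10⁻¹² / (2 × 1.602 × 10⁻¹⁹) = 3140 kV.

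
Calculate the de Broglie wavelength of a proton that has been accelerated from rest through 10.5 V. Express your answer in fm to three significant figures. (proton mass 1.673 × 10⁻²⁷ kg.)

λ = 8830 fm

KE = eV = 1.602 × 10⁻¹⁹ × 10.50 = 1.682 × 10⁻¹⁸ J.
p = √(2mKE) = √(2 × 1.673 × 10⁻²⁷ × 1.682 × 10⁻¹⁸) = 7.502 × 10⁻²³ kg·m/s.
λ = h/p = 6.626 × 10⁻³⁴ / 7.502 × 10⁻²³ = 8.83 × 10⁻¹² m = 8830 fm.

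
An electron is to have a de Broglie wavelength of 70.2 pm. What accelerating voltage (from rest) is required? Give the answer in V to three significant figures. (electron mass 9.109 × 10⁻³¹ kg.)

p = h/λ = 6.626 × 10⁻³⁴ / 7.020 × 10⁻¹¹ = 9.439 × 10⁻²⁴ kg·m/s.
KE = p²/(2m) = 4.890 × 10⁻¹⁷ J.
V = KE/e = 4.890 × 10⁻¹⁷ / (1.602 × 10⁻¹⁹) = 305 V.

V = 305 V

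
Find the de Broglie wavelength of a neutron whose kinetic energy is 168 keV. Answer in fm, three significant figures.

λ = 69.8 fm

KE = 168 keV = 2.691 × 10⁻¹⁴ J.
p = √(2mKE) = √(2 × 1.675 × 10⁻²⁷ × 2.691 × 10⁻¹⁴) = 9.495 × 10⁻²¹ kg·m/s.
λ = h/p = 6.626 × 10⁻³⁴ / 9.495 × 10⁻²¹ = 6.98 × 10⁻¹⁴ m = 69.8 fm.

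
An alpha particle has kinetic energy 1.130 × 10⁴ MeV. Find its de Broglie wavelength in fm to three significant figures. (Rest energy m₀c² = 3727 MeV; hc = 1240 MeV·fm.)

Total energy E = KE + m₀c² = 1.130 × 10⁴ + 3727 = 15027 MeV.
(pc)² = E² − (m₀c²)² = (15027)² − (3727)² = 2.119 × 10⁸ MeV², so pc = 1.456 × 10⁴ MeV.
λ = hc/(pc) = 1240 MeV·fm / 1.456 × 10⁴ MeV = 0.0852 fm.

λ = 0.0852 fm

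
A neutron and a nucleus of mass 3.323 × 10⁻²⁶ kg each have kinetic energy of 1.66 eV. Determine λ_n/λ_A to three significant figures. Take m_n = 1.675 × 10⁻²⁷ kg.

λ_n/λ_A = 4.45

At fixed KE, p = √(2mKE) so λ = h/p ∝ 1/√m.
λ_n/λ_A = √(m_A/m_n) = √(3.323 × 10⁻²⁶/1.675 × 10⁻²⁷) = √(19.84) = 4.45.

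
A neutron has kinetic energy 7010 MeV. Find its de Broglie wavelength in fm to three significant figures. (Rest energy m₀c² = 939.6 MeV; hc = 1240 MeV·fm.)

λ = 0.157 fm

Total energy E = KE + m₀c² = 7010 + 939.6 = 7949.6 MeV.
(pc)² = E² − (m₀c²)² = (7949.6)² − (939.6)² = 6.231 × 10⁷ MeV², so pc = 7894 MeV.
λ = hc/(pc) = 1240 MeV·fm / 7894 MeV = 0.157 fm.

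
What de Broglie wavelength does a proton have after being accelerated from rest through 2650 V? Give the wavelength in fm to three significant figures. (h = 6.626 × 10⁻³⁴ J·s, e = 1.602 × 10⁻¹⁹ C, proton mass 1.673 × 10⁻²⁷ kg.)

KE = eV = 1.602 × 10⁻¹⁹ × 2650 = 4.245 × 10⁻¹⁶ J.
p = √(2mKE) = √(2 × 1.673 × 10⁻²⁷ × 4.245 × 10⁻¹⁶) = 1.192 × 10⁻²¹ kg·m/s.
λ = h/p = 6.626 × 10⁻³⁴ / 1.192 × 10⁻²¹ = 5.56 × 10⁻¹³ m = 556 fm.

λ = 556 fm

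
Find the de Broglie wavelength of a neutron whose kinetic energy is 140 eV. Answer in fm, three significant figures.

λ = 2420 fm

KE = 140 eV = 2.243 × 10⁻¹⁷ J.
p = √(2mKE) = √(2 × 1.675 × 10⁻²⁷ × 2.243 × 10⁻¹⁷) = 2.741 × 10⁻²² kg·m/s.
λ = h/p = 6.626 × 10⁻³⁴ / 2.741 × 10⁻²² = 2.42 × 10⁻¹² m = 2420 fm.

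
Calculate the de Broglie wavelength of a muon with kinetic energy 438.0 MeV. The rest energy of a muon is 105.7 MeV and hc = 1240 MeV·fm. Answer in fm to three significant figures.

Total energy E = KE + m₀c² = 438.0 + 105.7 = 543.7 MeV.
(pc)² = E² − (m₀c²)² = (543.7)² − (105.7)² = 2.844 × 10⁵ MeV², so pc = 533.3 MeV.
λ = hc/(pc) = 1240 MeV·fm / 533.3 MeV = 2.33 fm.

λ = 2.33 fm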